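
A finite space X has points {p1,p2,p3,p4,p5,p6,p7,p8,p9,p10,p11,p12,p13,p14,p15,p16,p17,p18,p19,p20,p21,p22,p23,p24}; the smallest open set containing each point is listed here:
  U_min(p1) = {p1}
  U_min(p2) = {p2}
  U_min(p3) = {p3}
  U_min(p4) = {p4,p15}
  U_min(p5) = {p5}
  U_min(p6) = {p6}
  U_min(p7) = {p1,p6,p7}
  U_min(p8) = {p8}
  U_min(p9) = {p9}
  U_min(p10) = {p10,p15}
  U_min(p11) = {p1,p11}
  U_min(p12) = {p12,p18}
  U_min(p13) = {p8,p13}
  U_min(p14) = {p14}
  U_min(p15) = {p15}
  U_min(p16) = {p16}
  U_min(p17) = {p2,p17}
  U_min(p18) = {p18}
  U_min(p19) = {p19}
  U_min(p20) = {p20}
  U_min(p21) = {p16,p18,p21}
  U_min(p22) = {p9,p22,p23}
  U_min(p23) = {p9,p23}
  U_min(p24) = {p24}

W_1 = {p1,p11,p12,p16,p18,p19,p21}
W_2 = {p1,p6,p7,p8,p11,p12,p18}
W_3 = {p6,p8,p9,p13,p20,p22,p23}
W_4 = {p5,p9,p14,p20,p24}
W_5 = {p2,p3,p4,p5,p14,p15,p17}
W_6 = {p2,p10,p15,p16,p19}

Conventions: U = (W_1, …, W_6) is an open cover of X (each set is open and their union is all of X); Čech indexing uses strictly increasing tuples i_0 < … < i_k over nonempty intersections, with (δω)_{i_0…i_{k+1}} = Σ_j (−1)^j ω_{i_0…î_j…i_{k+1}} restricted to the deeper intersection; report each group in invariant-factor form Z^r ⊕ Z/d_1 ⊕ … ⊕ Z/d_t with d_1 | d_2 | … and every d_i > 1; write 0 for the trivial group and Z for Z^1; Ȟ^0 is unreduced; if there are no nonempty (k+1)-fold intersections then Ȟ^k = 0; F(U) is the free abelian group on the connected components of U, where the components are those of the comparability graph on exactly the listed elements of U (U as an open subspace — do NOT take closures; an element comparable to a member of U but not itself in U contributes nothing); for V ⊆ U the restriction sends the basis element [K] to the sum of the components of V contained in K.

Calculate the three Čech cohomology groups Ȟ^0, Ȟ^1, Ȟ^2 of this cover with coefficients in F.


Ȟ^0(U;F) ≅ Z^12, Ȟ^1(U;F) ≅ 0, Ȟ^2(U;F) ≅ 0

nerve of the cover:
  W12={p1,p11,p12,p18} W16={p16,p19} W23={p6,p8} W34={p9,p20} W45={p5,p14} W56={p2,p15}
components per intersection:
  W1: {p1,p11} {p12,p16,p18,p21} {p19}
  W2: {p1,p6,p7,p11} {p8} {p12,p18}
  W3: {p6} {p8,p13} {p9,p22,p23} {p20}
  W4: {p5} {p9} {p14} {p20} {p24}
  W5: {p2,p17} {p3} {p4,p15} {p5} {p14}
  W6: {p2} {p10,p15} {p16} {p19}
  W12: {p1,p11} {p12,p18}
  W16: {p16} {p19}
  W23: {p6} {p8}
  W34: {p9} {p20}
  W45: {p5} {p14}
  W56: {p2} {p15}
C dims 24,12; δ0: rk 12, SNF 1^12
Ȟ^0 = (24 − 12) − 0 = 12, so Ȟ^0 ≅ Z^12
Ȟ^1 = (12 − 0) − 12 = 0, so Ȟ^1 ≅ 0
Ȟ^2 = (0 − 0) − 0 = 0, so Ȟ^2 ≅ 0


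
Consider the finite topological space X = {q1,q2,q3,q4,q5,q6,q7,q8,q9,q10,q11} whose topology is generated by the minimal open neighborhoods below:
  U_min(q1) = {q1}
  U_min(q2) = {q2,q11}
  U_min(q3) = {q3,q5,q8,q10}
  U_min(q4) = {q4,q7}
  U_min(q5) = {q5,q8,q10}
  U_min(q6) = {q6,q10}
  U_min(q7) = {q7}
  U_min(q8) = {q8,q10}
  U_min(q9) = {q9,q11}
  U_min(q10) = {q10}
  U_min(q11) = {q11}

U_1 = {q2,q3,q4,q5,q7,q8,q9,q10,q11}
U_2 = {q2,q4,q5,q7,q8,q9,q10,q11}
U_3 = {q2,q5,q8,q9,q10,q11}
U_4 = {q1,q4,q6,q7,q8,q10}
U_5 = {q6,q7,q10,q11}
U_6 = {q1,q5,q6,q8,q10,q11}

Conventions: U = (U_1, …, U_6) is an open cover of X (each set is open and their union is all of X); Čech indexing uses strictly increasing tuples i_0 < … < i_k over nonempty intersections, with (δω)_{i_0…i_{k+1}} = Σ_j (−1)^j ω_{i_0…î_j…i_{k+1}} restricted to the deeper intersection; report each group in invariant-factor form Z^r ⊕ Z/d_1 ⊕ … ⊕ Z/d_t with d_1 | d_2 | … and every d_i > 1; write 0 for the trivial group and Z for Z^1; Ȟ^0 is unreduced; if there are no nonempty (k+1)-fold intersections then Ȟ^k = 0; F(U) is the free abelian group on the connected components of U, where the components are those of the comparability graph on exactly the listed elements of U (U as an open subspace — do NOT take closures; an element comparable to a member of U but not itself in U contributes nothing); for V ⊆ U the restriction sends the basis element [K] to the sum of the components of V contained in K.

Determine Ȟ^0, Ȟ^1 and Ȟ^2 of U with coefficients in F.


Ȟ^0 = Z^4, Ȟ^1 = 0, Ȟ^2 = 0

nerve simplices:
  U12={q2,q4,q5,q7,q8,q9,q10,q11} U13={q2,q5,q8,q9,q10,q11} U14={q4,q7,q8,q10} U15={q7,q10,q11} U16={q5,q8,q10,q11} U23={q2,q5,q8,q9,q10,q11} U24={q4,q7,q8,q10} U25={q7,q10,q11} U26={q5,q8,q10,q11} U34={q8,q10} U35={q10,q11} U36={q5,q8,q10,q11} U45={q6,q7,q10} U46={q1,q6,q8,q10} U56={q6,q10,q11}
  U123={q2,q5,q8,q9,q10,q11} U124={q4,q7,q8,q10} U125={q7,q10,q11} U126={q5,q8,q10,q11} U134={q8,q10} U135={q10,q11} U136={q5,q8,q10,q11} U145={q7,q10} U146={q8,q10} U156={q10,q11} U234={q8,q10} U235={q10,q11} U236={q5,q8,q10,q11} U245={q7,q10} U246={q8,q10} U256={q10,q11} U345={q10} U346={q8,q10} U356={q10,q11} U456={q6,q10}
  U1234={q8,q10} U1235={q10,q11} U1236={q5,q8,q10,q11} U1245={q7,q10} U1246={q8,q10} U1256={q10,q11} U1345={q10} U1346={q8,q10} U1356={q10,q11} U1456={q10} U2345={q10} U2346={q8,q10} U2356={q10,q11} U2456={q10} U3456={q10}
  U12345={q10} U12346={q8,q10} U12356={q10,q11} U12456={q10} U13456={q10} U23456={q10}
  U123456={q10}
components per intersection:
  U1: {q2,q9,q11} {q3,q5,q8,q10} {q4,q7}
  U2: {q2,q9,q11} {q4,q7} {q5,q8,q10}
  U3: {q2,q9,q11} {q5,q8,q10}
  U4: {q1} {q4,q7} {q6,q8,q10}
  U5: {q6,q10} {q7} {q11}
  U6: {q1} {q5,q6,q8,q10} {q11}
  U12: {q2,q9,q11} {q4,q7} {q5,q8,q10}
  U13: {q2,q9,q11} {q5,q8,q10}
  U14: {q4,q7} {q8,q10}
  U15: {q7} {q10} {q11}
  U16: {q5,q8,q10} {q11}
  U23: {q2,q9,q11} {q5,q8,q10}
  U24: {q4,q7} {q8,q10}
  U25: {q7} {q10} {q11}
  U26: {q5,q8,q10} {q11}
  U34: {q8,q10}
  U35: {q10} {q11}
  U36: {q5,q8,q10} {q11}
  U45: {q6,q10} {q7}
  U46: {q1} {q6,q8,q10}
  U56: {q6,q10} {q11}
  U123: {q2,q9,q11} {q5,q8,q10}
  U124: {q4,q7} {q8,q10}
  U125: {q7} {q10} {q11}
  U126: {q5,q8,q10} {q11}
  U134: {q8,q10}
  U135: {q10} {q11}
  U136: {q5,q8,q10} {q11}
  U145: {q7} {q10}
  U146: {q8,q10}
  U156: {q10} {q11}
  U234: {q8,q10}
  U235: {q10} {q11}
  U236: {q5,q8,q10} {q11}
  U245: {q7} {q10}
  U246: {q8,q10}
  U256: {q10} {q11}
  U345: {q10}
  U346: {q8,q10}
  U356: {q10} {q11}
  U456: {q6,q10}
  U1234: {q8,q10}
  U1235: {q10} {q11}
  U1236: {q5,q8,q10} {q11}
  U1245: {q7} {q10}
  U1246: {q8,q10}
  U1256: {q10} {q11}
  U1345: {q10}
  U1346: {q8,q10}
  U1356: {q10} {q11}
  U1456: {q10}
  U2345: {q10}
  U2346: {q8,q10}
  U2356: {q10} {q11}
  U2456: {q10}
  U3456: {q10}
  U12345: {q10}
  U12346: {q8,q10}
  U12356: {q10} {q11}
  U12456: {q10}
  U13456: {q10}
  U23456: {q10}
  U123456: {q10}
C dims 17,32,34,21; δ0: rk 13, SNF 1^13; δ1: rk 19, SNF 1^19; δ2: rk 15, SNF 1^15
degree 0: 17−13−0 = 4 → Ȟ^0 ≅ Z^4
degree 1: 32−19−13 = 0 → Ȟ^1 ≅ 0
degree 2: 34−15−19 = 0 → Ȟ^2 ≅ 0


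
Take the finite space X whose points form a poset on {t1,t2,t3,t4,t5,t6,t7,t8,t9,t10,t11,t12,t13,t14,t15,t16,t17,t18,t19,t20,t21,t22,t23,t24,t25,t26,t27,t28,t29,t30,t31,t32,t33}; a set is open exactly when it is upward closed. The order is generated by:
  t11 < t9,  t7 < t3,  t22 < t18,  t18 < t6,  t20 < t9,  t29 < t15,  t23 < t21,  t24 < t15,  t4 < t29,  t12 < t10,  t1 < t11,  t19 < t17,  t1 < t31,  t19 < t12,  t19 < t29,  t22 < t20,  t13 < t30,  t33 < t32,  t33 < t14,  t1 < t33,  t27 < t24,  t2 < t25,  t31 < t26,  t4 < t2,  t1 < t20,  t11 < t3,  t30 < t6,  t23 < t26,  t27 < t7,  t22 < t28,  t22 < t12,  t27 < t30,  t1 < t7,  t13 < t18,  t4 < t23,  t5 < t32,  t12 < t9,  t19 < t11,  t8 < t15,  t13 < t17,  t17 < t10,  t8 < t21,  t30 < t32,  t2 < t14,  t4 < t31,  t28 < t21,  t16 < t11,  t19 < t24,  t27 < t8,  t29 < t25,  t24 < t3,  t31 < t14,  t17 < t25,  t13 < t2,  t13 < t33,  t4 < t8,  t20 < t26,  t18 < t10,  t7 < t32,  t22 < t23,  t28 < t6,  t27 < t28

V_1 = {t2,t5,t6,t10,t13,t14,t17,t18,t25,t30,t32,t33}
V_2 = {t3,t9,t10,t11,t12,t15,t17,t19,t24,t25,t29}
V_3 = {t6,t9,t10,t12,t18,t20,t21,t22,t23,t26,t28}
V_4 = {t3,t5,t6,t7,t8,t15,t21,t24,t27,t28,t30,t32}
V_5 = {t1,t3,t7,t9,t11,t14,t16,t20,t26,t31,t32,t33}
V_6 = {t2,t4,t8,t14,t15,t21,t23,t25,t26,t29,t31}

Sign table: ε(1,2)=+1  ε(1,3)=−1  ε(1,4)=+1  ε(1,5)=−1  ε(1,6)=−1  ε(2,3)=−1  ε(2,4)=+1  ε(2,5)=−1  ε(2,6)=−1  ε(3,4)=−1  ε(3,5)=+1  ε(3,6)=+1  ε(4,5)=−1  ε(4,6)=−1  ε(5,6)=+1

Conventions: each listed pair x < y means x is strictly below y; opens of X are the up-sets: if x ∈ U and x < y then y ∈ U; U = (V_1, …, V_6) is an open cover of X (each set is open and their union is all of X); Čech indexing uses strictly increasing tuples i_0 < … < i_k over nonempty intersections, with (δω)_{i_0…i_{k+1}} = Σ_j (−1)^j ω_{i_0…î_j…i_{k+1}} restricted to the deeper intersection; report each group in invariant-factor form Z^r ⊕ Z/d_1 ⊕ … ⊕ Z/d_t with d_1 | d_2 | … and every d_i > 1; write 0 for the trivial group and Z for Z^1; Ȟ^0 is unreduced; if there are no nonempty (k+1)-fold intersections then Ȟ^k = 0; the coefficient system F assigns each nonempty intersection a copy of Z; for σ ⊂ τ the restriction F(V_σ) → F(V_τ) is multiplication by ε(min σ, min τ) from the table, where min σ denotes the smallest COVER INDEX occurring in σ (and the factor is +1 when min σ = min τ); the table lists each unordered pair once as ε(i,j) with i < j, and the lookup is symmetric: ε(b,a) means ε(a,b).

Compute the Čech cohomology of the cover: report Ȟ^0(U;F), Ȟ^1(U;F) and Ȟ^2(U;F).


Ȟ^0 = Z,  Ȟ^1 = 0,  Ȟ^2 = Z/2

nonempty intersections:
  V12={t10,t17,t25} V13={t6,t10,t18} V14={t5,t6,t30,t32} V15={t14,t32,t33} V16={t2,t14,t25} V23={t9,t10,t12} V24={t3,t15,t24} V25={t3,t9,t11} V26={t15,t25,t29} V34={t6,t21,t28} V35={t9,t20,t26} V36={t21,t23,t26} V45={t3,t7,t32} V46={t8,t15,t21} V56={t14,t26,t31}
  V123={t10} V126={t25} V134={t6} V145={t32} V156={t14} V235={t9} V245={t3} V246={t15} V346={t21} V356={t26}
C dims 6,15,10; δ0: rk 5, SNF 1^5; δ1: rk 10, SNF 1^9·2
Ȟ^0: (6−5)−0=1 ⇒ Z
Ȟ^1: (15−10)−5=0 ⇒ 0
Ȟ^2: (10−0)−10=0 plus torsion [2] ⇒ Z/2


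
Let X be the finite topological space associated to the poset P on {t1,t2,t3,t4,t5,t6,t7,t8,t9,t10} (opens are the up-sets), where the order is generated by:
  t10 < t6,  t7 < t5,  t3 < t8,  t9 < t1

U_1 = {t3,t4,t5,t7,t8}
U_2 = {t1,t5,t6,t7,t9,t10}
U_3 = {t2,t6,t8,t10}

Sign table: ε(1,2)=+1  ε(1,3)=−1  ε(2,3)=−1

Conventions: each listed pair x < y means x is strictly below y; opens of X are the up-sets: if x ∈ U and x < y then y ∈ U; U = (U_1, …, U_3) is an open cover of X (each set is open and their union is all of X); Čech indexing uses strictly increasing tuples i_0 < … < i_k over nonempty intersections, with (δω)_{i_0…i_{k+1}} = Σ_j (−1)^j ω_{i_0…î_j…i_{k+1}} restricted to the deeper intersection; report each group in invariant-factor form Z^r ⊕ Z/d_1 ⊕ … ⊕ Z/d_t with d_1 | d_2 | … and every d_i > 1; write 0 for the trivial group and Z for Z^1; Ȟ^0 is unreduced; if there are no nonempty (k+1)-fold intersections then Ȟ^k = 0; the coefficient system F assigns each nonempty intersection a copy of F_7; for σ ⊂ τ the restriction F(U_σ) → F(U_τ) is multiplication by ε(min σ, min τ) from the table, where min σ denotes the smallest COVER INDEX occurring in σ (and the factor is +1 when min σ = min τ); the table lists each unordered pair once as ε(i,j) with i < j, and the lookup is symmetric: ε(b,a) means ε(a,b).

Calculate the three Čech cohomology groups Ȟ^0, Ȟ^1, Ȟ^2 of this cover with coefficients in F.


Ȟ^0(U;F) ≅ Z/7, Ȟ^1(U;F) ≅ Z/7 and Ȟ^2(U;F) ≅ 0

intersection data:
  U12={t5,t7} U13={t8} U23={t6,t10}
C dims 3,3; δ0: rk_F7 2
Ȟ^0 = (3 − 2) − 0 = 1, so Ȟ^0 ≅ Z/7
Ȟ^1 = (3 − 0) − 2 = 1, so Ȟ^1 ≅ Z/7
Ȟ^2 = (0 − 0) − 0 = 0, so Ȟ^2 ≅ 0


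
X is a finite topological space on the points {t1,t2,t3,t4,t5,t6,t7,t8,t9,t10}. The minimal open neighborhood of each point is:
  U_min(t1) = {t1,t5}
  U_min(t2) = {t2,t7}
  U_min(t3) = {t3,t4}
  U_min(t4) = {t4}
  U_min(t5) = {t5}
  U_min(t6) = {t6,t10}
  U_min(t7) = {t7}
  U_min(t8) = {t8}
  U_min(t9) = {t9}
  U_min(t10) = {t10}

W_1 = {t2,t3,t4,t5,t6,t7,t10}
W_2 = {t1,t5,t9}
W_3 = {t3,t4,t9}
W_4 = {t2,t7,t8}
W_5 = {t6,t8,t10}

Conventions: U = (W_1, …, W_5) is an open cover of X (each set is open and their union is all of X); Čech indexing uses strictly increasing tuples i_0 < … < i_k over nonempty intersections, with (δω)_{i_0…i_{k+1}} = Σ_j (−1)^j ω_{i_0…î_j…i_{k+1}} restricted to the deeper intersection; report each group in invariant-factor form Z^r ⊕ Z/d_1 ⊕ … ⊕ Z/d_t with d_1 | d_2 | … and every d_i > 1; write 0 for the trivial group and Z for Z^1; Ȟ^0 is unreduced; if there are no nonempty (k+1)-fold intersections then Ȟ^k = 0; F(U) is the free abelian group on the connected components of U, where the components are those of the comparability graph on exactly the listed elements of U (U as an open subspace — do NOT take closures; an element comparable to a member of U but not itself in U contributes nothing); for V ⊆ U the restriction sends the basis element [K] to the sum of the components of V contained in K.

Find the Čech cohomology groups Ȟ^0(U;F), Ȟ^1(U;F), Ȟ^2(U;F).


intersection data:
  W12={t5} W13={t3,t4} W14={t2,t7} W15={t6,t10} W23={t9} W45={t8}
components per intersection:
  W1: {t2,t7} {t3,t4} {t5} {t6,t10}
  W2: {t1,t5} {t9}
  W3: {t3,t4} {t9}
  W4: {t2,t7} {t8}
  W5: {t6,t10} {t8}
  W12: {t5}
  W13: {t3,t4}
  W14: {t2,t7}
  W15: {t6,t10}
  W23: {t9}
  W45: {t8}
C dims 12,6; δ0: rk 6, SNF 1^6
Ȟ^0 = (12 − 6) − 0 = 6, so Ȟ^0 ≅ Z^6
Ȟ^1 = (6 − 0) − 6 = 0, so Ȟ^1 ≅ 0
Ȟ^2 = (0 − 0) − 0 = 0, so Ȟ^2 ≅ 0

Ȟ^0 = Z^6; Ȟ^1 = 0; Ȟ^2 = 0


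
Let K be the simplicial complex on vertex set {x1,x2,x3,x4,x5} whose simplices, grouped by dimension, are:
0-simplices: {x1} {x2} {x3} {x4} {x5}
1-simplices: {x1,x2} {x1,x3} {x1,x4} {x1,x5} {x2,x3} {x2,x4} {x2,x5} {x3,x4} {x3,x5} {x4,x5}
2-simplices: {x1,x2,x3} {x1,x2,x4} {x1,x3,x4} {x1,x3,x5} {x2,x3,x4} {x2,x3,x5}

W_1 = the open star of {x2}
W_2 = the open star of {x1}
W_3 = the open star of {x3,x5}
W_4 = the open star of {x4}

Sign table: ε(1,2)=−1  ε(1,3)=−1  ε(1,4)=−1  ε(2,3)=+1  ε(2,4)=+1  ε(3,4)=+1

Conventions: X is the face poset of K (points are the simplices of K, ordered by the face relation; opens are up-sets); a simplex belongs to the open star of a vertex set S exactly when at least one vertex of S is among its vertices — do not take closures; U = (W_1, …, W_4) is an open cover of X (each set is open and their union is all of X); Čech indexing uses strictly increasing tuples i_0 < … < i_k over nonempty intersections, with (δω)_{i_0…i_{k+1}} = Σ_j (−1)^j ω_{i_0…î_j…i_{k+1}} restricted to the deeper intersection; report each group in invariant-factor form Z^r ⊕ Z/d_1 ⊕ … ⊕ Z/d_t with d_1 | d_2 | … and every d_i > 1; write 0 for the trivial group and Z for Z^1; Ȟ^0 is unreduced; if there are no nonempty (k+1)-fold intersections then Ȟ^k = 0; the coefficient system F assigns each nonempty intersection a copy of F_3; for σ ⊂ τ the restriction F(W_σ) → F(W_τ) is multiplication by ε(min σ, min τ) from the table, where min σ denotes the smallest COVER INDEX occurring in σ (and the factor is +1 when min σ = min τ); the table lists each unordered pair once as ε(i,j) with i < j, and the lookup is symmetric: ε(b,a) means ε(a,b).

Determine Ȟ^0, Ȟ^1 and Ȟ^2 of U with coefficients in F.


nonempty overlaps:
  W1={{x2},{x1,x2},{x2,x3},{x2,x4},{x2,x5},{x1,x2,x3},{x1,x2,x4},{x2,x3,x4},{x2,x3,x5}} W2={{x1},{x1,x2},{x1,x3},{x1,x4},{x1,x5},{x1,x2,x3},{x1,x2,x4},{x1,x3,x4},{x1,x3,x5}} W3={{x3},{x5},{x1,x3},{x1,x5},{x2,x3},{x2,x5},{x3,x4},{x3,x5},{x4,x5},{x1,x2,x3},{x1,x3,x4},{x1,x3,x5},{x2,x3,x4},{x2,x3,x5}} W4={{x4},{x1,x4},{x2,x4},{x3,x4},{x4,x5},{x1,x2,x4},{x1,x3,x4},{x2,x3,x4}}
  W12={{x1,x2},{x1,x2,x3},{x1,x2,x4}} W13={{x2,x3},{x2,x5},{x1,x2,x3},{x2,x3,x4},{x2,x3,x5}} W14={{x2,x4},{x1,x2,x4},{x2,x3,x4}} W23={{x1,x3},{x1,x5},{x1,x2,x3},{x1,x3,x4},{x1,x3,x5}} W24={{x1,x4},{x1,x2,x4},{x1,x3,x4}} W34={{x3,x4},{x4,x5},{x1,x3,x4},{x2,x3,x4}}
  W123={{x1,x2,x3}} W124={{x1,x2,x4}} W134={{x2,x3,x4}} W234={{x1,x3,x4}}
C dims 4,6,4; δ0: rk_F3 3; δ1: rk_F3 3
degree 0: 4−3−0 = 1 → Ȟ^0 ≅ Z/3
degree 1: 6−3−3 = 0 → Ȟ^1 ≅ 0
degree 2: 4−0−3 = 1 → Ȟ^2 ≅ Z/3

Ȟ^0(U;F) ≅ Z/3, Ȟ^1(U;F) ≅ 0 and Ȟ^2(U;F) ≅ Z/3


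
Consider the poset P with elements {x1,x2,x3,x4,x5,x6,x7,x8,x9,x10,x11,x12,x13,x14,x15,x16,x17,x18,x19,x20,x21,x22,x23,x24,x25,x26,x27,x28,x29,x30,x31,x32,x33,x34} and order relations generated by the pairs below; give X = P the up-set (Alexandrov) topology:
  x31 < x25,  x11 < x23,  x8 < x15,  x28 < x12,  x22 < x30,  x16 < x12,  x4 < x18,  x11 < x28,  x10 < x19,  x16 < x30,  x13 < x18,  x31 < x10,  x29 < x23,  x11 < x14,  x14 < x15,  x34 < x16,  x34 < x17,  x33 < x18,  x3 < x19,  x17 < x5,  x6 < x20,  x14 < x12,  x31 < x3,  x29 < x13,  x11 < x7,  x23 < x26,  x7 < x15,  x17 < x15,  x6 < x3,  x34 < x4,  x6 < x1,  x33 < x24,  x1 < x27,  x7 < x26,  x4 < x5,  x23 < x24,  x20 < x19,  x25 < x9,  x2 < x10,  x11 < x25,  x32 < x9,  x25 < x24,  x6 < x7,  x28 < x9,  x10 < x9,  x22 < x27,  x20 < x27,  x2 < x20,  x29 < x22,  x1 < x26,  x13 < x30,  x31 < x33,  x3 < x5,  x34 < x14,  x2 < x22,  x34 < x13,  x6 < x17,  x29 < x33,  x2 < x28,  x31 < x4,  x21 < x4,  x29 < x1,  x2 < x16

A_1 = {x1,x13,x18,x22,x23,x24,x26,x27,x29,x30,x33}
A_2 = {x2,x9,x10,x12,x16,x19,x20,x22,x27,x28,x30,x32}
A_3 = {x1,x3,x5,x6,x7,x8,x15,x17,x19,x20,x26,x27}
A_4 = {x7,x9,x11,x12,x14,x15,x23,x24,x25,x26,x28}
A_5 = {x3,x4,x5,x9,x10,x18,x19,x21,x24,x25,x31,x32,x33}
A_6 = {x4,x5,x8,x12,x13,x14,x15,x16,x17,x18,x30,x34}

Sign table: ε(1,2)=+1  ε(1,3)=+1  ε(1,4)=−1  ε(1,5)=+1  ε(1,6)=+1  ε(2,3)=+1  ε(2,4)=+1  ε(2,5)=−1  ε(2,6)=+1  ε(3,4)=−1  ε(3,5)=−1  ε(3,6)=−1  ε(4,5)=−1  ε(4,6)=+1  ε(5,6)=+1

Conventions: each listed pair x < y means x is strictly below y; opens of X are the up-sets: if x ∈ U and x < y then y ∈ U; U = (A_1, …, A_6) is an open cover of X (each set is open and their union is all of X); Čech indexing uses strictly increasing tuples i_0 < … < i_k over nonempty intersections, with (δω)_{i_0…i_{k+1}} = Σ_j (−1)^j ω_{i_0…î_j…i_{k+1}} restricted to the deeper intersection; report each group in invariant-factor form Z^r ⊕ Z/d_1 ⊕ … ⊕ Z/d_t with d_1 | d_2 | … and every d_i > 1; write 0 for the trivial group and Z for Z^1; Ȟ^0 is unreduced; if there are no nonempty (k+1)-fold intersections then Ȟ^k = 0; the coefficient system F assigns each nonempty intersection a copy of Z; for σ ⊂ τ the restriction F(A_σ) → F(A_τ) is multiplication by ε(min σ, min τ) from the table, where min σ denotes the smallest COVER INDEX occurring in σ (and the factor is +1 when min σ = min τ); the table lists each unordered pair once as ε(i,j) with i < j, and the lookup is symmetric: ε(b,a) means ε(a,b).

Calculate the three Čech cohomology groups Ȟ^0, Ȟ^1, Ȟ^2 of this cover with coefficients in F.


nerve simplices:
  A12={x22,x27,x30} A13={x1,x26,x27} A14={x23,x24,x26} A15={x18,x24,x33} A16={x13,x18,x30} A23={x19,x20,x27} A24={x9,x12,x28} A25={x9,x10,x19,x32} A26={x12,x16,x30} A34={x7,x15,x26} A35={x3,x5,x19} A36={x5,x8,x15,x17} A45={x9,x24,x25} A46={x12,x14,x15} A56={x4,x5,x18}
  A123={x27} A126={x30} A134={x26} A145={x24} A156={x18} A235={x19} A245={x9} A246={x12} A346={x15} A356={x5}
C dims 6,15,10; δ0: rk 6, SNF 1^5·2; δ1: rk 9, SNF 1^9
degree 0: 6−6−0 = 0 → Ȟ^0 ≅ 0
degree 1: 15−9−6 = 0 plus torsion [2] → Ȟ^1 ≅ Z/2
degree 2: 10−0−9 = 1 → Ȟ^2 ≅ Z

Ȟ^0 ≅ 0, Ȟ^1 ≅ Z/2, Ȟ^2 ≅ Z


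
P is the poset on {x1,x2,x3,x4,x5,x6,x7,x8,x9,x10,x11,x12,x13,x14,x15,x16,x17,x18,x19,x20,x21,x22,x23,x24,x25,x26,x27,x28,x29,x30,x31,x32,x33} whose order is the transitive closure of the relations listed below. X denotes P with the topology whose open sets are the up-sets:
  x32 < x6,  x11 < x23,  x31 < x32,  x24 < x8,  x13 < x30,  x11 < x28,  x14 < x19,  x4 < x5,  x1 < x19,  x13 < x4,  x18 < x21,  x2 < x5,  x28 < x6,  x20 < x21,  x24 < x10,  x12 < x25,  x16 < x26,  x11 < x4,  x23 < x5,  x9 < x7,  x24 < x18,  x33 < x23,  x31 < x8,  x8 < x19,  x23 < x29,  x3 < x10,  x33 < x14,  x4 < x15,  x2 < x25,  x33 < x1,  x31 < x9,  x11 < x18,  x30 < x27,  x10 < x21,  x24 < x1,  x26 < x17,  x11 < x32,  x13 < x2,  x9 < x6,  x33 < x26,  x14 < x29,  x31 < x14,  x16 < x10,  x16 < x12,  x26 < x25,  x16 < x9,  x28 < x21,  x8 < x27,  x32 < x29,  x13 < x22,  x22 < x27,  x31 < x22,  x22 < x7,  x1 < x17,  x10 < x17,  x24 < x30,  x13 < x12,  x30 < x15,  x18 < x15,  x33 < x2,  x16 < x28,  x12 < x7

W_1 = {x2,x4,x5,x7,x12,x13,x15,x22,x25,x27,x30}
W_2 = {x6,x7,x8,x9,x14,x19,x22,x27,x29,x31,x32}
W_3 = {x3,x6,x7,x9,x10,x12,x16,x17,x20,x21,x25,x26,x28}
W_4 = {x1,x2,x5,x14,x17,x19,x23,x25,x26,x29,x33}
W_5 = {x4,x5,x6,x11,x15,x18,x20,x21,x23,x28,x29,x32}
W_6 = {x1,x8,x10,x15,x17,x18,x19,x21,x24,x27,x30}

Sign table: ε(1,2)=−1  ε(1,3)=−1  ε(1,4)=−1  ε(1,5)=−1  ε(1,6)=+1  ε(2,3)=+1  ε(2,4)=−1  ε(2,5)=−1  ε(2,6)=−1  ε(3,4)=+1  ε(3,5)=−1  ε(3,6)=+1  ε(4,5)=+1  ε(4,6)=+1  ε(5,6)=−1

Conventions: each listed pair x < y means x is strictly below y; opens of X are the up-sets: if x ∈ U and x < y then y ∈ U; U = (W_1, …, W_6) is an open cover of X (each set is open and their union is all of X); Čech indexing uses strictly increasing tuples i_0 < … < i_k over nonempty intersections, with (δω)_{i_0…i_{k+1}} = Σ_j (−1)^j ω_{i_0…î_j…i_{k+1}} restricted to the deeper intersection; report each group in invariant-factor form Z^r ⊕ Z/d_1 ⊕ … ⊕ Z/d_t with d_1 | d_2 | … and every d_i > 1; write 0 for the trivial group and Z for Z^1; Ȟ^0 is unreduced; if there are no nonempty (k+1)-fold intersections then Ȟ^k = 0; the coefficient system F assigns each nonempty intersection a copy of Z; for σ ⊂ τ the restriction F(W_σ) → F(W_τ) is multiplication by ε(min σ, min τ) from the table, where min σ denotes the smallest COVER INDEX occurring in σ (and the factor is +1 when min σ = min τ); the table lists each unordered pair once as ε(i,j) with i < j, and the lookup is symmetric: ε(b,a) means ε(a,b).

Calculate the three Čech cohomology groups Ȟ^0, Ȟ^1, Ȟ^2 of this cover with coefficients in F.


nonempty intersections:
  W12={x7,x22,x27} W13={x7,x12,x25} W14={x2,x5,x25} W15={x4,x5,x15} W16={x15,x27,x30} W23={x6,x7,x9} W24={x14,x19,x29} W25={x6,x29,x32} W26={x8,x19,x27} W34={x17,x25,x26} W35={x6,x20,x21,x28} W36={x10,x17,x21} W45={x5,x23,x29} W46={x1,x17,x19} W56={x15,x18,x21}
  W123={x7} W126={x27} W134={x25} W145={x5} W156={x15} W235={x6} W245={x29} W246={x19} W346={x17} W356={x21}
C dims 6,15,10; δ0: rk 6, SNF 1^5·2; δ1: rk 9, SNF 1^9
Ȟ^0: (6−6)−0=0 ⇒ 0
Ȟ^1: (15−9)−6=0 plus torsion [2] ⇒ Z/2
Ȟ^2: (10−0)−9=1 ⇒ Z

Ȟ^0(U;F) ≅ 0,  Ȟ^1(U;F) ≅ Z/2,  Ȟ^2(U;F) ≅ Z


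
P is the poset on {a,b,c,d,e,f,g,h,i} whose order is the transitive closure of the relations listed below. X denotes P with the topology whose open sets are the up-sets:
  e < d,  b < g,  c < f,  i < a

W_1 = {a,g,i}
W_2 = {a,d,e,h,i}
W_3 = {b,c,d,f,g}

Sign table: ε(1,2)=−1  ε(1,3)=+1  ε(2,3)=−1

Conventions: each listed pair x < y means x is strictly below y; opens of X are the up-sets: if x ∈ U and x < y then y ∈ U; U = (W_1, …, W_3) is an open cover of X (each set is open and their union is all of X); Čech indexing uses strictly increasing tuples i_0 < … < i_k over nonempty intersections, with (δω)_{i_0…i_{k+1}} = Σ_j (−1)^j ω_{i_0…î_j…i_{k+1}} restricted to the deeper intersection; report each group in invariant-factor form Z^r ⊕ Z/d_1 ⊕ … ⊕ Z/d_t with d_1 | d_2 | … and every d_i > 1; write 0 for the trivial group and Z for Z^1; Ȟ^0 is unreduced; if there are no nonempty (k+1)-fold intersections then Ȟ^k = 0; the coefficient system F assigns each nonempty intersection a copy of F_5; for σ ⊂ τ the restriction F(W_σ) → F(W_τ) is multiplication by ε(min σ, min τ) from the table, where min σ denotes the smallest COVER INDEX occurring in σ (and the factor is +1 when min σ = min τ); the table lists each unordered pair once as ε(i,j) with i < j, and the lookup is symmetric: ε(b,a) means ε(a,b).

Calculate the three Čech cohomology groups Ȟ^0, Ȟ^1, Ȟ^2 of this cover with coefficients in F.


Ȟ^0 = Z/5, Ȟ^1 = Z/5, Ȟ^2 = 0

cover nerve:
  W12={a,i} W13={g} W23={d}
C dims 3,3; δ0: rk_F5 2
Ȟ^0: (3−2)−0=1 ⇒ Z/5
Ȟ^1: (3−0)−2=1 ⇒ Z/5
Ȟ^2: (0−0)−0=0 ⇒ 0


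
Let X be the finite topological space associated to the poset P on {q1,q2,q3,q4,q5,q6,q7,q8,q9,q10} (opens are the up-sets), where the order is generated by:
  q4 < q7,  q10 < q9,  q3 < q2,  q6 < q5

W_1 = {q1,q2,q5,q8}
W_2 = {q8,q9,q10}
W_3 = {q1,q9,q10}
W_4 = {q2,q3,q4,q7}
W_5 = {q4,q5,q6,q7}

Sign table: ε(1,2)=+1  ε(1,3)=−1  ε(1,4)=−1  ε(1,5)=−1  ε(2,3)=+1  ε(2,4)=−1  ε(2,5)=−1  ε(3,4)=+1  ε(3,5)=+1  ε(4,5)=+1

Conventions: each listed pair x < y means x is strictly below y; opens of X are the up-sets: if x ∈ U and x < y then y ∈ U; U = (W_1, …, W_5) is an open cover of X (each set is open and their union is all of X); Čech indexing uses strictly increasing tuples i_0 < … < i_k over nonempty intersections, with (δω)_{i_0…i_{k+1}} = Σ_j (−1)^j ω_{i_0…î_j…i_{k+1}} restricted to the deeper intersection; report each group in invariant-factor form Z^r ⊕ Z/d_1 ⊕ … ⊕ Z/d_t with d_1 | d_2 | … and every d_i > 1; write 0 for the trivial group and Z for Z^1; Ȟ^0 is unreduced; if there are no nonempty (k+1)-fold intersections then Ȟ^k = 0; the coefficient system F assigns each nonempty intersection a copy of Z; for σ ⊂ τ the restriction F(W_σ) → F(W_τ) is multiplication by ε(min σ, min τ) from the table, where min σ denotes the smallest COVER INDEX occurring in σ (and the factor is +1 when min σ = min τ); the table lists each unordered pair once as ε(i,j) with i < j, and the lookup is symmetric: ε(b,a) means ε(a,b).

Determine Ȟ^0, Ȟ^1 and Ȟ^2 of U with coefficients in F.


intersection data:
  W12={q8} W13={q1} W14={q2} W15={q5} W23={q9,q10} W45={q4,q7}
C dims 5,6; δ0: rk 5, SNF 1^4·2
Ȟ^0 = (5 − 5) − 0 = 0, so Ȟ^0 ≅ 0
Ȟ^1 = (6 − 0) − 5 = 1 plus torsion [2], so Ȟ^1 ≅ Z ⊕ Z/2
Ȟ^2 = (0 − 0) − 0 = 0, so Ȟ^2 ≅ 0

Ȟ^0 = 0, Ȟ^1 = Z ⊕ Z/2 and Ȟ^2 = 0


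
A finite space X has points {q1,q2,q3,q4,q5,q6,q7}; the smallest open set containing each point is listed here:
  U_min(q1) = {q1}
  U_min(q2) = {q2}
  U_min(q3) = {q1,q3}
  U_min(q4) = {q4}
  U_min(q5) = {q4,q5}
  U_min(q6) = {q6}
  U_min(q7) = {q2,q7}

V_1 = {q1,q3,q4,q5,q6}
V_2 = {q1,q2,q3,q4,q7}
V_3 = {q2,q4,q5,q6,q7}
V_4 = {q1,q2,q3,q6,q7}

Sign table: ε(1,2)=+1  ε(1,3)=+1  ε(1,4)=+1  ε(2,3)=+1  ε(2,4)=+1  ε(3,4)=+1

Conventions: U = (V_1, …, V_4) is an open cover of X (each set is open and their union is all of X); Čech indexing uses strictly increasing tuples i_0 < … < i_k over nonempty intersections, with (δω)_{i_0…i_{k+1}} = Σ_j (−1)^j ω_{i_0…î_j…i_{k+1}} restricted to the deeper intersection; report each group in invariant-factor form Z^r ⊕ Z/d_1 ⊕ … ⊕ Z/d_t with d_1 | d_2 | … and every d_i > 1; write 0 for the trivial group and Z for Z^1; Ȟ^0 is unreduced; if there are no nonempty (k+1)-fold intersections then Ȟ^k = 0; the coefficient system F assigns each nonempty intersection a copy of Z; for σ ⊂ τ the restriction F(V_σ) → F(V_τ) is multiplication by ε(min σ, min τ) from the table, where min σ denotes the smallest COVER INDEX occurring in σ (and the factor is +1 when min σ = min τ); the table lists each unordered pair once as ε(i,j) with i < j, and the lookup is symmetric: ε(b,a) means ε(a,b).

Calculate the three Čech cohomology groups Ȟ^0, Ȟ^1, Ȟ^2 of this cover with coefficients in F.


nerve simplices:
  V12={q1,q3,q4} V13={q4,q5,q6} V14={q1,q3,q6} V23={q2,q4,q7} V24={q1,q2,q3,q7} V34={q2,q6,q7}
  V123={q4} V124={q1,q3} V134={q6} V234={q2,q7}
C dims 4,6,4; δ0: rk 3, SNF 1^3; δ1: rk 3, SNF 1^3
degree 0: 4−3−0 = 1 → Ȟ^0 ≅ Z
degree 1: 6−3−3 = 0 → Ȟ^1 ≅ 0
degree 2: 4−0−3 = 1 → Ȟ^2 ≅ Z

Ȟ^0 ≅ Z, Ȟ^1 ≅ 0 and Ȟ^2 ≅ Z


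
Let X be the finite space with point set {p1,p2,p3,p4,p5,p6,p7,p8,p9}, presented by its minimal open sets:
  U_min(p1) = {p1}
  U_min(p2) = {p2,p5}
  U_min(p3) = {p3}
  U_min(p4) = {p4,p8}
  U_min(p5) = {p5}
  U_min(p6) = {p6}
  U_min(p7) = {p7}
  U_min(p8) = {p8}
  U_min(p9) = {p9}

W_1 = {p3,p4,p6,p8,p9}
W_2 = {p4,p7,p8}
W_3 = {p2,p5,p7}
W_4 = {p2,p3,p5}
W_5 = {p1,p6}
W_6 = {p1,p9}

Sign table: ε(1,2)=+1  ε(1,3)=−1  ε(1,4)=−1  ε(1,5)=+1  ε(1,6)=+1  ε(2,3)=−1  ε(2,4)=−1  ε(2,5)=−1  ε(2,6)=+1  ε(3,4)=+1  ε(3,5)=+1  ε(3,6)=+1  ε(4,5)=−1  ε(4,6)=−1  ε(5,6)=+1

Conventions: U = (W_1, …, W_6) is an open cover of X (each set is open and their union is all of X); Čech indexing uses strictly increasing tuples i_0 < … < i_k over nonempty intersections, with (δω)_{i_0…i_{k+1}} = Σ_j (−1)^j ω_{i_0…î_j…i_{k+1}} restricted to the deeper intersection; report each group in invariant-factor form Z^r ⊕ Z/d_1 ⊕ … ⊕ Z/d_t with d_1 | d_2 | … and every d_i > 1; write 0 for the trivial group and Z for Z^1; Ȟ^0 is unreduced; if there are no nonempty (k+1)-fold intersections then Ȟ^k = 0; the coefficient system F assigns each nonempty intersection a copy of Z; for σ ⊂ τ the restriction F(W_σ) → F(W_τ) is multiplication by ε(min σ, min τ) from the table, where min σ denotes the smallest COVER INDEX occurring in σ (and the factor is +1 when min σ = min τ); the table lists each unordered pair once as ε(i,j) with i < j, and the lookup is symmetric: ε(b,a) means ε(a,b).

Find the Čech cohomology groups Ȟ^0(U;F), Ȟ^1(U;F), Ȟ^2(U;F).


Ȟ^0 = Z; Ȟ^1 = Z^2; Ȟ^2 = 0

intersection data:
  W12={p4,p8} W14={p3} W15={p6} W16={p9} W23={p7} W34={p2,p5} W56={p1}
C dims 6,7; δ0: rk 5, SNF 1^5
Ȟ^0 = (6 − 5) − 0 = 1, so Ȟ^0 ≅ Z
Ȟ^1 = (7 − 0) − 5 = 2, so Ȟ^1 ≅ Z^2
Ȟ^2 = (0 − 0) − 0 = 0, so Ȟ^2 ≅ 0


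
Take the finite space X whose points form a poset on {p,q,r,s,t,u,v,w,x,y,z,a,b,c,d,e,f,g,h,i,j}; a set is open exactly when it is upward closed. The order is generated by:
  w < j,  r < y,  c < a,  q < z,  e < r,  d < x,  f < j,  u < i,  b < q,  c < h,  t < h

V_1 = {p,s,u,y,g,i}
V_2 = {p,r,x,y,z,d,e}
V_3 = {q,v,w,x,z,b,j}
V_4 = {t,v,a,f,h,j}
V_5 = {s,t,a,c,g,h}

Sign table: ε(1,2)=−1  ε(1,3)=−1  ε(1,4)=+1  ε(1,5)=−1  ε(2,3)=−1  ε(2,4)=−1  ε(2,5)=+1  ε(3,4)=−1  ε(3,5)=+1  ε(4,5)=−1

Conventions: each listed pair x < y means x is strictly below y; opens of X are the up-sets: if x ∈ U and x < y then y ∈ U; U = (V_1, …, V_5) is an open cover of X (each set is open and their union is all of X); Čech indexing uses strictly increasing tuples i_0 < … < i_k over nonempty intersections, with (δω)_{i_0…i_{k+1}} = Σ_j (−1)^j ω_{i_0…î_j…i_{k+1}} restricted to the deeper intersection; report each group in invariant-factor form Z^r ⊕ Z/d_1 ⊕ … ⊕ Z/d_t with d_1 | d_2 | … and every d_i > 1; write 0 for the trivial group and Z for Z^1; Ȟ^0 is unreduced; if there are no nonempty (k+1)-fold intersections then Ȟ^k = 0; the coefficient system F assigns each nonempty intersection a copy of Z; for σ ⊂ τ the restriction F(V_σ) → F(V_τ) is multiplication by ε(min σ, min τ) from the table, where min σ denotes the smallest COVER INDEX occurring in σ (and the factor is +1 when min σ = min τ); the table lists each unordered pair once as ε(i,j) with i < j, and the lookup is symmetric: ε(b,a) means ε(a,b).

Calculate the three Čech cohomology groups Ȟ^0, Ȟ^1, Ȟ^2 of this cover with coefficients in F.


intersection data:
  V12={p,y} V15={s,g} V23={x,z} V34={v,j} V45={t,a,h}
C dims 5,5; δ0: rk 5, SNF 1^4·2
Ȟ^0 = (5 − 5) − 0 = 0, so Ȟ^0 ≅ 0
Ȟ^1 = (5 − 0) − 5 = 0 plus torsion [2], so Ȟ^1 ≅ Z/2
Ȟ^2 = (0 − 0) − 0 = 0, so Ȟ^2 ≅ 0

Ȟ^0 ≅ 0; Ȟ^1 ≅ Z/2; Ȟ^2 ≅ 0


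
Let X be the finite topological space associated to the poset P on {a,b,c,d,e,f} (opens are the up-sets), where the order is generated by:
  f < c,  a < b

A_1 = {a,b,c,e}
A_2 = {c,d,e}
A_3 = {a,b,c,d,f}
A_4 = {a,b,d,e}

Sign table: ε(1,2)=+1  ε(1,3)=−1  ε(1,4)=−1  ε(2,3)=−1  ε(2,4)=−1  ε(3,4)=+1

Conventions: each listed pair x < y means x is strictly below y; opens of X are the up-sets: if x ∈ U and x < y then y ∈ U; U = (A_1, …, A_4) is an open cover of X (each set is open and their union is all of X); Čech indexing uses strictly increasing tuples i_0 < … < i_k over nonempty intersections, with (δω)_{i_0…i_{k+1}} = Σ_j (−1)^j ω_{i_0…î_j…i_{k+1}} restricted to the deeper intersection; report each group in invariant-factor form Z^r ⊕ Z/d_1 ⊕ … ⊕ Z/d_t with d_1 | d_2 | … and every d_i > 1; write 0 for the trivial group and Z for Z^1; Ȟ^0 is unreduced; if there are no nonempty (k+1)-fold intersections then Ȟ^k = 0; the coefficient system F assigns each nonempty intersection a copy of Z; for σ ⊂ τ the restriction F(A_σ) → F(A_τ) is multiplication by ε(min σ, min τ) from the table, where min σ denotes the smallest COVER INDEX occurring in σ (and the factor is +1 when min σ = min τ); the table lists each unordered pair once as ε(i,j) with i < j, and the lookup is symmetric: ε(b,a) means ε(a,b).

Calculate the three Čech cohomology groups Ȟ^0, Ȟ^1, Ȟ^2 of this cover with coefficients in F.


nerve simplices:
  A12={c,e} A13={a,b,c} A14={a,b,e} A23={c,d} A24={d,e} A34={a,b,d}
  A123={c} A124={e} A134={a,b} A234={d}
C dims 4,6,4; δ0: rk 3, SNF 1^3; δ1: rk 3, SNF 1^3
degree 0: 4−3−0 = 1 → Ȟ^0 ≅ Z
degree 1: 6−3−3 = 0 → Ȟ^1 ≅ 0
degree 2: 4−0−3 = 1 → Ȟ^2 ≅ Z

Ȟ^0(U;F) ≅ Z, Ȟ^1(U;F) ≅ 0 and Ȟ^2(U;F) ≅ Z


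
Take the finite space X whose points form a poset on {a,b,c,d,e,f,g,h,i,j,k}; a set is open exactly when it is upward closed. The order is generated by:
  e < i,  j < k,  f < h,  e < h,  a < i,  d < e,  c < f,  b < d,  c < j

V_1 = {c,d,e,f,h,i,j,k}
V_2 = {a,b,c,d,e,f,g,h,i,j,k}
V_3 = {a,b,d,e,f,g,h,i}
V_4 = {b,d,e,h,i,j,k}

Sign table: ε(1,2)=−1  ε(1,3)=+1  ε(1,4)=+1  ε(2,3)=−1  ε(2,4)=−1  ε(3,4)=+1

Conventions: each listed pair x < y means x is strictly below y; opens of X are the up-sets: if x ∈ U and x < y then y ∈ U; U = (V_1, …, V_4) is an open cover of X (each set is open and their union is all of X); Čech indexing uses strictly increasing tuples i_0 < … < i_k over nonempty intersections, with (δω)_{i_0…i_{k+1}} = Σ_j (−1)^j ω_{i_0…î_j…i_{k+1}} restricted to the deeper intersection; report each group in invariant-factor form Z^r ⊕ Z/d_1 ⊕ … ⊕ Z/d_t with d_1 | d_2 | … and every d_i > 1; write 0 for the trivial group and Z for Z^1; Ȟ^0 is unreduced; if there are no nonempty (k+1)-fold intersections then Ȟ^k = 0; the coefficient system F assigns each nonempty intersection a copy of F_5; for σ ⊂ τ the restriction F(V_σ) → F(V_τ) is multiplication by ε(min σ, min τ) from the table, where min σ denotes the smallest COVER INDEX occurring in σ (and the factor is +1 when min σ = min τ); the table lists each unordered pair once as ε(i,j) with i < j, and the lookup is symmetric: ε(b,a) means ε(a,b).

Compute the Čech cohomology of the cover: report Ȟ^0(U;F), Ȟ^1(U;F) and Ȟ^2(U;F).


cover nerve:
  V12={c,d,e,f,h,i,j,k} V13={d,e,f,h,i} V14={d,e,h,i,j,k} V23={a,b,d,e,f,g,h,i} V24={b,d,e,h,i,j,k} V34={b,d,e,h,i}
  V123={d,e,f,h,i} V124={d,e,h,i,j,k} V134={d,e,h,i} V234={b,d,e,h,i}
  V1234={d,e,h,i}
C dims 4,6,4,1; δ0: rk_F5 3; δ1: rk_F5 3; δ2: rk_F5 1
Ȟ^0: (4−3)−0=1 ⇒ Z/5
Ȟ^1: (6−3)−3=0 ⇒ 0
Ȟ^2: (4−1)−3=0 ⇒ 0

Ȟ^0(U;F) ≅ Z/5, Ȟ^1(U;F) ≅ 0 and Ȟ^2(U;F) ≅ 0


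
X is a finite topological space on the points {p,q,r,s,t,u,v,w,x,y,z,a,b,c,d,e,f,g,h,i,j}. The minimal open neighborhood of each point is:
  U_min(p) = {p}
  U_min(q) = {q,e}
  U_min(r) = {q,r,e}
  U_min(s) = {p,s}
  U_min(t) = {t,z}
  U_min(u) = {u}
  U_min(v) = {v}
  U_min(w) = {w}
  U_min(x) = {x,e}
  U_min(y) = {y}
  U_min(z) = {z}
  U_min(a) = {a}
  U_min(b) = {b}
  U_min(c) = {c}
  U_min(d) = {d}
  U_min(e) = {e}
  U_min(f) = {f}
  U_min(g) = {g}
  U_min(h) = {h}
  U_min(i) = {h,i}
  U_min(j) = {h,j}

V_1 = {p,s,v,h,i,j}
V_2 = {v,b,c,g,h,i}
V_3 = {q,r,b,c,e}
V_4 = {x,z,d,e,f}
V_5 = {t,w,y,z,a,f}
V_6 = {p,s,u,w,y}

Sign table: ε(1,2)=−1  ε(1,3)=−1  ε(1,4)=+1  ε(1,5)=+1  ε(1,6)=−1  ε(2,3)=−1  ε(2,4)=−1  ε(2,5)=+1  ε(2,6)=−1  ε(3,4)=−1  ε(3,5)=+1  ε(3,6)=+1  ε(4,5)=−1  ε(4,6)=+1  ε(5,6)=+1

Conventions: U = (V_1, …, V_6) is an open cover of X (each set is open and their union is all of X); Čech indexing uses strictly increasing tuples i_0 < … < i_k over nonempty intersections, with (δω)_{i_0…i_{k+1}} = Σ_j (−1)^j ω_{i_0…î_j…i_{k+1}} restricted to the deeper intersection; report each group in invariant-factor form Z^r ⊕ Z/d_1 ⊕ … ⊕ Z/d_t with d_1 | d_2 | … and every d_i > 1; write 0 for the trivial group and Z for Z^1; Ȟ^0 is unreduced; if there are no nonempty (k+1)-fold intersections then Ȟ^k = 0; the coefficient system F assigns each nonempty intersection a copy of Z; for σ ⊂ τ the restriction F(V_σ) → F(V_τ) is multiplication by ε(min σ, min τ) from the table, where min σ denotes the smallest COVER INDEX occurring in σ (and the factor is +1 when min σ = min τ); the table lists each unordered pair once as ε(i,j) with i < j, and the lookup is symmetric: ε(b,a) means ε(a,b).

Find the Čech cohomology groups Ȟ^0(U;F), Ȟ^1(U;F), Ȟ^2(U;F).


Ȟ^0(U;F) ≅ 0,  Ȟ^1(U;F) ≅ Z/2,  Ȟ^2(U;F) ≅ 0

nonempty overlaps:
  V12={v,h,i} V16={p,s} V23={b,c} V34={e} V45={z,f} V56={w,y}
C dims 6,6; δ0: rk 6, SNF 1^5·2
degree 0: 6−6−0 = 0 → Ȟ^0 ≅ 0
degree 1: 6−0−6 = 0 plus torsion [2] → Ȟ^1 ≅ Z/2
degree 2: 0−0−0 = 0 → Ȟ^2 ≅ 0


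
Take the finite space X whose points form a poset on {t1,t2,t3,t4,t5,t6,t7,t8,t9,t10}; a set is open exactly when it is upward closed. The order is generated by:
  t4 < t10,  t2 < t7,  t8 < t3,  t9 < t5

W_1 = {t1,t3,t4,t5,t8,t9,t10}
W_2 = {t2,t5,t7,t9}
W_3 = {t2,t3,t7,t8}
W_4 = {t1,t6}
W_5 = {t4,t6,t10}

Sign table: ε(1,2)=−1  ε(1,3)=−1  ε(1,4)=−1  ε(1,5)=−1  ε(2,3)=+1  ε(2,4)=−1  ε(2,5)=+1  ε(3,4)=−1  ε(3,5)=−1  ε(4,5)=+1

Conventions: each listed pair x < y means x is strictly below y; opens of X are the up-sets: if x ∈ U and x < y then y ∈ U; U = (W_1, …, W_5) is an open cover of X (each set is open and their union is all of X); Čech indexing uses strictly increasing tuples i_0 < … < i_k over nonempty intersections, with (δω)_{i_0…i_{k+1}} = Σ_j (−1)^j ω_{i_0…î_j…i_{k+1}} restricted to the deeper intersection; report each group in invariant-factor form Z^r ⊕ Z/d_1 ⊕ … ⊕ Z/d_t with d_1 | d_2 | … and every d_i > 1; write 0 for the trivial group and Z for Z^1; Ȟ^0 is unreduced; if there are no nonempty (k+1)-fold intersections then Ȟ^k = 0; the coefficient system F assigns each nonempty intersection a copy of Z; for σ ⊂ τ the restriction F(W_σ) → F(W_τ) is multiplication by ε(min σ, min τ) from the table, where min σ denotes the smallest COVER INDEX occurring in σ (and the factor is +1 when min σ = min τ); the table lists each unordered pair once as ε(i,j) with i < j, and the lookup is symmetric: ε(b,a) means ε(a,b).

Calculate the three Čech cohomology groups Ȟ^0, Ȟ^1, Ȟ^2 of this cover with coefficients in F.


Ȟ^0(U;F) ≅ Z, Ȟ^1(U;F) ≅ Z^2, Ȟ^2(U;F) ≅ 0

nerve of the cover:
  W12={t5,t9} W13={t3,t8} W14={t1} W15={t4,t10} W23={t2,t7} W45={t6}
C dims 5,6; δ0: rk 4, SNF 1^4
Ȟ^0 = (5 − 4) − 0 = 1, so Ȟ^0 ≅ Z
Ȟ^1 = (6 − 0) − 4 = 2, so Ȟ^1 ≅ Z^2
Ȟ^2 = (0 − 0) − 0 = 0, so Ȟ^2 ≅ 0


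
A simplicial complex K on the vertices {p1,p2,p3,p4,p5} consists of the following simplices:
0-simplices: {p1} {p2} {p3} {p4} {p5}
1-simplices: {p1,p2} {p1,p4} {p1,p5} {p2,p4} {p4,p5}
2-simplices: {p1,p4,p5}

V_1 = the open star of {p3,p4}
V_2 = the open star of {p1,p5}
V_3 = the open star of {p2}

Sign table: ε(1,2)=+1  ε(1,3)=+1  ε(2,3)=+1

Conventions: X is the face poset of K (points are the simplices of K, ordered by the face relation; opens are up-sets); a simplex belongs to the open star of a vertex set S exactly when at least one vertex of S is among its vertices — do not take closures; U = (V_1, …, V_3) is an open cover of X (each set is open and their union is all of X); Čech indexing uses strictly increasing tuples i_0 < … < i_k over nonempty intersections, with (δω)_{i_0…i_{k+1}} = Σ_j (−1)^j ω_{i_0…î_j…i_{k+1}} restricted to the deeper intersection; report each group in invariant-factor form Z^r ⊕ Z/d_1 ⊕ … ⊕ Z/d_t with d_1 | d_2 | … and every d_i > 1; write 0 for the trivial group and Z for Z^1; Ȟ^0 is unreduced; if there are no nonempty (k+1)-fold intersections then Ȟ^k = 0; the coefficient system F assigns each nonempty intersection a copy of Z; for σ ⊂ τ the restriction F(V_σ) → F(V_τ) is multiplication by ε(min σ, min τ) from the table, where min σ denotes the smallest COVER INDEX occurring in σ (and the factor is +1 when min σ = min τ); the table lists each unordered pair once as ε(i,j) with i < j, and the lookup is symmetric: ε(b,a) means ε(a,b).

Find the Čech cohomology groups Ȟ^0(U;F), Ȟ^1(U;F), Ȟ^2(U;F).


Ȟ^0 = Z,  Ȟ^1 = Z,  Ȟ^2 = 0

nerve simplices:
  V1={{p3},{p4},{p1,p4},{p2,p4},{p4,p5},{p1,p4,p5}} V2={{p1},{p5},{p1,p2},{p1,p4},{p1,p5},{p4,p5},{p1,p4,p5}} V3={{p2},{p1,p2},{p2,p4}}
  V12={{p1,p4},{p4,p5},{p1,p4,p5}} V13={{p2,p4}} V23={{p1,p2}}
C dims 3,3; δ0: rk 2, SNF 1^2
degree 0: 3−2−0 = 1 → Ȟ^0 ≅ Z
degree 1: 3−0−2 = 1 → Ȟ^1 ≅ Z
degree 2: 0−0−0 = 0 → Ȟ^2 ≅ 0
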